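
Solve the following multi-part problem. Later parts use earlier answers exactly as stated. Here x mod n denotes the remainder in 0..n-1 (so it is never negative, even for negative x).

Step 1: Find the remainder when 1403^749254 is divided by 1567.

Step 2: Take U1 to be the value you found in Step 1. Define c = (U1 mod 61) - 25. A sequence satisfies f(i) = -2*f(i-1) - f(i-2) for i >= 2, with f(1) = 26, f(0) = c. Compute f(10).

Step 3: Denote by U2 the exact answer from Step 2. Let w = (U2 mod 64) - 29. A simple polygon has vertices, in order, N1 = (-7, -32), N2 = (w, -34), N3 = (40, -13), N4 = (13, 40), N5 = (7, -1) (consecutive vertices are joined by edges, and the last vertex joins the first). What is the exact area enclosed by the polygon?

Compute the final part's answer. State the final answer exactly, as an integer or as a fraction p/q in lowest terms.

1545

Step 1: squarings mod 1567: 1403^1=1403, 1403^2=257, 1403^4=235, 1403^8=380, 1403^16=236, 1403^32=851, 1403^64=247, 1403^128=1463, 1403^256=1414, 1403^512=1471, 1403^1024=1381, 1403^2048=122, 1403^4096=781, 1403^8192=398, 1403^16384=137, 1403^32768=1532, 1403^65536=1225, 1403^131072=1006, 1403^262144=1321, 1403^524288=970; 1403^749254 = 1403^2 * 1403^4 * 1403^64 * 1403^128 * 1403^512 * 1403^1024 * 1403^2048 * 1403^8192 * 1403^16384 * 1403^65536 * 1403^131072 * 1403^524288 = 1186 (mod 1567); answer 1186
Step 2: U1 = 1186; c = 2; f(2) = -2*(26) - 1*(2) = -54; iterating: f(2)=-54, f(3)=82, f(4)=-110, f(5)=138, f(6)=-166, f(7)=194, f(8)=-222, f(9)=250, f(10)=-278; answer -278
Step 3: U2 = -278; w = 13; cross terms: (-7*-34 - 13*-32)=654, (13*-13 - 40*-34)=1191, (40*40 - 13*-13)=1769, (13*-1 - 7*40)=-293, (7*-32 - -7*-1)=-231; twice the area = |3090| = 3090; area = 1545; answer 1545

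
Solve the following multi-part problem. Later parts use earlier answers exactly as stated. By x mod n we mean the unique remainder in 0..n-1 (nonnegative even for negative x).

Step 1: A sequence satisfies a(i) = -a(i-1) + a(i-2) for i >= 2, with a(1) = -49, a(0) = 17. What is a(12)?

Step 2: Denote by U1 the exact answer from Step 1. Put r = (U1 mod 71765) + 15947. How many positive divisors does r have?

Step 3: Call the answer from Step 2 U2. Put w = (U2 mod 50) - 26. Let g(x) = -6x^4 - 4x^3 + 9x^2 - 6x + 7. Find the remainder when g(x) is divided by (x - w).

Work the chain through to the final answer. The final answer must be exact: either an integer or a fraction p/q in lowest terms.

-9

Step 1: a(2) = -1*(-49) + 1*(17) = 66; iterating: a(2)=66, a(3)=-115, a(4)=181, a(5)=-296, a(6)=477, a(7)=-773, a(8)=1250, a(9)=-2023, a(10)=3273, a(11)=-5296, a(12)=8569; answer 8569
Step 2: U1 = 8569; r = 24516; 24516 = 2^2 * 3^3 * 227; number of divisors = (2+1) * (3+1) * (1+1) = 24; answer 24
Step 3: U2 = 24; w = -2; remainder = value at the root: -6*(-2)^4 - 4*(-2)^3 + 9*(-2)^2 - 6*(-2)^1 + 7 = (-96) + (32) + (36) + (12) + (7) = -9; answer -9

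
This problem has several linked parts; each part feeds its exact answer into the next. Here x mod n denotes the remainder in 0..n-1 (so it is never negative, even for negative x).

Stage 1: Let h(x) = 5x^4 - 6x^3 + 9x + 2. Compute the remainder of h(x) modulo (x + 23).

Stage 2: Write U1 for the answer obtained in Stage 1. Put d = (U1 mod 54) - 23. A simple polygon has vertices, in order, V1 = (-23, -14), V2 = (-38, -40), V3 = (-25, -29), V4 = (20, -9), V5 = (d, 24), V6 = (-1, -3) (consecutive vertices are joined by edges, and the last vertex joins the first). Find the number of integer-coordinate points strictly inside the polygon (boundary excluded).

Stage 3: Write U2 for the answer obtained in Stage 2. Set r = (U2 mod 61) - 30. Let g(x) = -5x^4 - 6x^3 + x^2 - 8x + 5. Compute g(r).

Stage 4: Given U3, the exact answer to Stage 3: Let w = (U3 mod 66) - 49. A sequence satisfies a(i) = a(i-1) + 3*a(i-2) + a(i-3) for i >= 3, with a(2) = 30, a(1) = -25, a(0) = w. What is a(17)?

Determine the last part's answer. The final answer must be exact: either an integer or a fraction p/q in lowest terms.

Stage 1: remainder = value at the root: 5*(-23)^4 - 6*(-23)^3 + 9*(-23)^1 + 2 = (1399205) + (73002) + (-207) + (2) = 1472002; answer 1472002
Stage 2: U1 = 1472002; d = -7; cross terms: (-23*-40 - -38*-14)=388, (-38*-29 - -25*-40)=102, (-25*-9 - 20*-29)=805, (20*24 - -7*-9)=417, (-7*-3 - -1*24)=45, (-1*-14 - -23*-3)=-55; twice the area = |1702| = 1702; area = 851; boundary points = 1 + 1 + 5 + 3 + 3 + 11 = 24; strictly interior points = area - boundary/2 + 1 = 840; answer 840
Stage 3: U2 = 840; r = 17; -5*(17)^4 - 6*(17)^3 + 1*(17)^2 - 8*(17)^1 + 5 = (-417605) + (-29478) + (289) + (-136) + (5) = -446925; answer -446925
Stage 4: U3 = -446925; w = -22; a(3) = 1*(30) + 3*(-25) + 1*(-22) = -67; iterating: a(3)=-67, a(4)=-2, a(5)=-173, a(6)=-246, a(7)=-767, a(8)=-1678, a(9)=-4225, a(10)=-10026, a(11)=-24379, a(12)=-58682, a(13)=-141845, a(14)=-342270, a(15)=-826487, a(16)=-1995142, a(17)=-4816873; answer -4816873

-4816873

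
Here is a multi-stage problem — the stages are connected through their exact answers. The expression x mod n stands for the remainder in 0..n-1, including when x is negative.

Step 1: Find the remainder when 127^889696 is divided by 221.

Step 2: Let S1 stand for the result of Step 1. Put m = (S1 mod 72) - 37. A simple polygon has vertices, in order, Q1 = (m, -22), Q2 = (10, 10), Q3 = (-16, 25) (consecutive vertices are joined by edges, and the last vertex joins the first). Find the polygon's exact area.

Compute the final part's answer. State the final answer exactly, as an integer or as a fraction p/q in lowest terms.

Step 1: squarings mod 221: 127^1=127, 127^2=217, 127^4=16, 127^8=35, 127^16=120, 127^32=35, 127^64=120, 127^128=35, 127^256=120, 127^512=35, 127^1024=120, 127^2048=35, 127^4096=120, 127^8192=35, 127^16384=120, 127^32768=35, 127^65536=120, 127^131072=35, 127^262144=120, 127^524288=35; 127^889696 = 127^32 * 127^64 * 127^256 * 127^512 * 127^4096 * 127^32768 * 127^65536 * 127^262144 * 127^524288 = 120 (mod 221); answer 120
Step 2: S1 = 120; m = 11; cross terms: (11*10 - 10*-22)=330, (10*25 - -16*10)=410, (-16*-22 - 11*25)=77; twice the area = |817| = 817; area = 817/2; answer 817/2

817/2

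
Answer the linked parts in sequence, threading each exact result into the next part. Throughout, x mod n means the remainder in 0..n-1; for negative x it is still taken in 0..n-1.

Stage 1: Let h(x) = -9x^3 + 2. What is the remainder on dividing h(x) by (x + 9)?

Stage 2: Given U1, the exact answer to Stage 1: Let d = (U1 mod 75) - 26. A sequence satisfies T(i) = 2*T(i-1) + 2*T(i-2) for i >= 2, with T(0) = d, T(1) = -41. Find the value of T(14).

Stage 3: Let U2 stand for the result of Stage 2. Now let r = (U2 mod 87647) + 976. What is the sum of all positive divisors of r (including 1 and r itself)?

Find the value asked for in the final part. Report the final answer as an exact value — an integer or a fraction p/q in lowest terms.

4904

Stage 1: remainder = value at the root: -9*(-9)^3 + 2 = (6561) + (2) = 6563; answer 6563
Stage 2: U1 = 6563; d = 12; T(2) = 2*(-41) + 2*(12) = -58; iterating: T(2)=-58, T(3)=-198, T(4)=-512, T(5)=-1420, T(6)=-3864, T(7)=-10568, T(8)=-28864, T(9)=-78864, T(10)=-215456, T(11)=-588640, T(12)=-1608192, T(13)=-4393664, T(14)=-12003712; answer -12003712
Stage 3: U2 = -12003712; r = 4903; 4903 is prime, so its only divisors are 1 and 4903; sigma = 1 + 4903 = 4904; answer 4904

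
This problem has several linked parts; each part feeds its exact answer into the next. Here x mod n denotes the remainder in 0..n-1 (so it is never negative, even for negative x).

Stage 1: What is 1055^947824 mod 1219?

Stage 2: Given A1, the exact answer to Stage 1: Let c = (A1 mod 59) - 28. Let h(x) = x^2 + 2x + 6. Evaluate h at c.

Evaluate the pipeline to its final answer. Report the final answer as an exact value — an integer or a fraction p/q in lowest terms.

Stage 1: squarings mod 1219: 1055^1=1055, 1055^2=78, 1055^4=1208, 1055^8=121, 1055^16=13, 1055^32=169, 1055^64=524, 1055^128=301, 1055^256=395, 1055^512=1212, 1055^1024=49, 1055^2048=1182, 1055^4096=150, 1055^8192=558, 1055^16384=519, 1055^32768=1181, 1055^65536=225, 1055^131072=646, 1055^262144=418, 1055^524288=407; 1055^947824 = 1055^16 * 1055^32 * 1055^64 * 1055^512 * 1055^1024 * 1055^4096 * 1055^8192 * 1055^16384 * 1055^131072 * 1055^262144 * 1055^524288 = 1076 (mod 1219); answer 1076
Stage 2: A1 = 1076; c = -14; 1*(-14)^2 + 2*(-14)^1 + 6 = (196) + (-28) + (6) = 174; answer 174

174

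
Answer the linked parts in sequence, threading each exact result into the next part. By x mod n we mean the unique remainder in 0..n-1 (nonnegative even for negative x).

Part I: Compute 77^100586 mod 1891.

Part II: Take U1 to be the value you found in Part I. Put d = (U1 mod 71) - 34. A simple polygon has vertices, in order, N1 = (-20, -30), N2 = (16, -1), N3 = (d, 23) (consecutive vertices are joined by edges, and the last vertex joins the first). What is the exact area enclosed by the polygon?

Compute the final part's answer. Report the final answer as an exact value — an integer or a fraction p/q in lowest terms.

1070

Part I: squarings mod 1891: 77^1=77, 77^2=256, 77^4=1242, 77^8=1399, 77^16=16, 77^32=256, 77^64=1242, 77^128=1399, 77^256=16, 77^512=256, 77^1024=1242, 77^2048=1399, 77^4096=16, 77^8192=256, 77^16384=1242, 77^32768=1399, 77^65536=16; 77^100586 = 77^2 * 77^8 * 77^32 * 77^64 * 77^128 * 77^2048 * 77^32768 * 77^65536 = 574 (mod 1891); answer 574
Part II: U1 = 574; d = -28; cross terms: (-20*-1 - 16*-30)=500, (16*23 - -28*-1)=340, (-28*-30 - -20*23)=1300; twice the area = |2140| = 2140; area = 1070; answer 1070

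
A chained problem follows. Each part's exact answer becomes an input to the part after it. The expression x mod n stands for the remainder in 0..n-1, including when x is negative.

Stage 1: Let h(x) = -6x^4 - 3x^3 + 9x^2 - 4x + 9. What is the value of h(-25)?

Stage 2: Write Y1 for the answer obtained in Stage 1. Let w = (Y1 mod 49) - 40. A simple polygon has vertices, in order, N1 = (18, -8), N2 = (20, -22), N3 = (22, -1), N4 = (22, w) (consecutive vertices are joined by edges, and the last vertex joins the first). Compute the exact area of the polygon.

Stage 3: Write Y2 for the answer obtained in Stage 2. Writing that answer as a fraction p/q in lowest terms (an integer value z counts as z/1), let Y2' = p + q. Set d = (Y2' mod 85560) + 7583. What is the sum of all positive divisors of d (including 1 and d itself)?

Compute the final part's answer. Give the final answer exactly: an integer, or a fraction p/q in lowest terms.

9672

Stage 1: -6*(-25)^4 - 3*(-25)^3 + 9*(-25)^2 - 4*(-25)^1 + 9 = (-2343750) + (46875) + (5625) + (100) + (9) = -2291141; answer -2291141
Stage 2: Y1 = -2291141; w = -39; cross terms: (18*-22 - 20*-8)=-236, (20*-1 - 22*-22)=464, (22*-39 - 22*-1)=-836, (22*-8 - 18*-39)=526; twice the area = |-82| = 82; area = 41; answer 41
Stage 3: Y2 = 41; threaded value p + q = 42; d = 7625; 7625 = 5^3 * 61; sigma = (1 + 5 + 25 + 125) * (1 + 61) = 156 * 62 = 9672; answer 9672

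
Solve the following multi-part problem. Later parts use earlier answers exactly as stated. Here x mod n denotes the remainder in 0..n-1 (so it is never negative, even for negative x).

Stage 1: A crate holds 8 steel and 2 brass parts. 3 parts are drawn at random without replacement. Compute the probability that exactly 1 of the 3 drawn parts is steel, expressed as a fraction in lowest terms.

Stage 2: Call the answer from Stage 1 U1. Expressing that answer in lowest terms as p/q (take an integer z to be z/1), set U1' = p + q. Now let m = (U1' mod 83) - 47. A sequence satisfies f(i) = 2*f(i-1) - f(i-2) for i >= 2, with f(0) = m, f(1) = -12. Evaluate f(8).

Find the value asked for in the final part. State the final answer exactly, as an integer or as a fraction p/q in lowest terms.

Stage 1: total draws C(10,3) = 120; favorable C(8,1)*C(2,2) = 8; P = 1/15; answer 1/15
Stage 2: U1 = 1/15; threaded value p + q = 16; m = -31; f(2) = 2*(-12) - 1*(-31) = 7; iterating: f(2)=7, f(3)=26, f(4)=45, f(5)=64, f(6)=83, f(7)=102, f(8)=121; answer 121

121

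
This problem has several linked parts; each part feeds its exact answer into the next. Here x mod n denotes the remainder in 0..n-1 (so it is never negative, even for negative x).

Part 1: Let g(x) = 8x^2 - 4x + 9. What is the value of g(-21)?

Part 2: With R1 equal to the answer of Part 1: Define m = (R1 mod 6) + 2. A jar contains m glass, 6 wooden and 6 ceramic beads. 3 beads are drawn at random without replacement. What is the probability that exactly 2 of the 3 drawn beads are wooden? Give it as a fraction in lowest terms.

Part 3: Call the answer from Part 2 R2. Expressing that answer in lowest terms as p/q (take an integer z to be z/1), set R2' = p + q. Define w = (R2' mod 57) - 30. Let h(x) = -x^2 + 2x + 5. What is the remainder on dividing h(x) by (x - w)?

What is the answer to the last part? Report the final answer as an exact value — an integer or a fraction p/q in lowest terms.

Part 1: 8*(-21)^2 - 4*(-21)^1 + 9 = (3528) + (84) + (9) = 3621; answer 3621
Part 2: R1 = 3621; m = 5; total draws C(17,3) = 680; favorable C(6,2)*C(11,1) = 165; P = 33/136; answer 33/136
Part 3: R2 = 33/136; threaded value p + q = 169; w = 25; remainder = value at the root: -1*(25)^2 + 2*(25)^1 + 5 = (-625) + (50) + (5) = -570; answer -570

-570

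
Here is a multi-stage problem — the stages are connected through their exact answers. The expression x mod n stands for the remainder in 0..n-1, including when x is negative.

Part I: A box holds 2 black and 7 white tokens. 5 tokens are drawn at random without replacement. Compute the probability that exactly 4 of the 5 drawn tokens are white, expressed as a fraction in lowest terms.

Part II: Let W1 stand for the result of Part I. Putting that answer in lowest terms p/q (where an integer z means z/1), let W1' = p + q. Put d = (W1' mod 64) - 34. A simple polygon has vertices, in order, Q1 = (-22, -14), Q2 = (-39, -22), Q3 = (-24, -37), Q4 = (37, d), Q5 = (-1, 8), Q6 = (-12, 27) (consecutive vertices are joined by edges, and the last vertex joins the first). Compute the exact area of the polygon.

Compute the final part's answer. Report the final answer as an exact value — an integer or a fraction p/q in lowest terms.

3809/2

Part I: total draws C(9,5) = 126; favorable C(7,4)*C(2,1) = 70; P = 5/9; answer 5/9
Part II: W1 = 5/9; threaded value p + q = 14; d = -20; cross terms: (-22*-22 - -39*-14)=-62, (-39*-37 - -24*-22)=915, (-24*-20 - 37*-37)=1849, (37*8 - -1*-20)=276, (-1*27 - -12*8)=69, (-12*-14 - -22*27)=762; twice the area = |3809| = 3809; area = 3809/2; answer 3809/2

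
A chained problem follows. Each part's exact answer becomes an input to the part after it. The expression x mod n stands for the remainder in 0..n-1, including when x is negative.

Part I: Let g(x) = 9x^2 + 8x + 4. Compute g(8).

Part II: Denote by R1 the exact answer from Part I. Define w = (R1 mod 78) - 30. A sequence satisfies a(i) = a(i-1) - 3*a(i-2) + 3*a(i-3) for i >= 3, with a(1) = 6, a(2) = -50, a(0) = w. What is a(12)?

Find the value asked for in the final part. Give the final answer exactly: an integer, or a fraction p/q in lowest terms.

7270

Part I: 9*(8)^2 + 8*(8)^1 + 4 = (576) + (64) + (4) = 644; answer 644
Part II: R1 = 644; w = -10; a(3) = 1*(-50) - 3*(6) + 3*(-10) = -98; iterating: a(3)=-98, a(4)=70, a(5)=214, a(6)=-290, a(7)=-722, a(8)=790, a(9)=2086, a(10)=-2450, a(11)=-6338, a(12)=7270; answer 7270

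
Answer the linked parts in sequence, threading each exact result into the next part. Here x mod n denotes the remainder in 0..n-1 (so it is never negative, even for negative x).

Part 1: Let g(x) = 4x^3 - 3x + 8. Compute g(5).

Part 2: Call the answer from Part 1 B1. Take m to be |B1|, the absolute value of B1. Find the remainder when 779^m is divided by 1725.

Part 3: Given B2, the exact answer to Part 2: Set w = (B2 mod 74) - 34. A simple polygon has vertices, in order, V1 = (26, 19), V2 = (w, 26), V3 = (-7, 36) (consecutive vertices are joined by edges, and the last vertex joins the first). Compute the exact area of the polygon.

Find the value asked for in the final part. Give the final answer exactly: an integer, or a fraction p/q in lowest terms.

381/2

Part 1: 4*(5)^3 - 3*(5)^1 + 8 = (500) + (-15) + (8) = 493; answer 493
Part 2: B1 = 493; m = 493; squarings mod 1725: 779^1=779, 779^2=1366, 779^4=1231, 779^8=811, 779^16=496, 779^32=1066, 779^64=1306, 779^128=1336, 779^256=1246; 779^493 = 779^1 * 779^4 * 779^8 * 779^32 * 779^64 * 779^128 * 779^256 = 764 (mod 1725); answer 764
Part 3: B2 = 764; w = -10; cross terms: (26*26 - -10*19)=866, (-10*36 - -7*26)=-178, (-7*19 - 26*36)=-1069; twice the area = |-381| = 381; area = 381/2; answer 381/2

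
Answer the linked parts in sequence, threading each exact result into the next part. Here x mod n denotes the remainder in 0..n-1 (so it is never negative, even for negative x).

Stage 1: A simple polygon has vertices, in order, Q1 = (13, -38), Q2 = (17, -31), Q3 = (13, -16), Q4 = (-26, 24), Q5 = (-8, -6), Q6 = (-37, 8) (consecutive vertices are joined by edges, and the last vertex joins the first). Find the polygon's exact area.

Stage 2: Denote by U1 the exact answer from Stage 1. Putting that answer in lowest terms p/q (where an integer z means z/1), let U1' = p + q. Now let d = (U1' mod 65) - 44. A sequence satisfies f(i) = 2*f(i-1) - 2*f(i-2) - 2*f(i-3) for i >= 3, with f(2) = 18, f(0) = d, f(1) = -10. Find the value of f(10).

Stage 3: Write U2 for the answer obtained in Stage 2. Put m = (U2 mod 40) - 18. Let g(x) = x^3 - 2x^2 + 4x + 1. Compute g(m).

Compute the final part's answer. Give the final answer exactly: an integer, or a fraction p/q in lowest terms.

Stage 1: cross terms: (13*-31 - 17*-38)=243, (17*-16 - 13*-31)=131, (13*24 - -26*-16)=-104, (-26*-6 - -8*24)=348, (-8*8 - -37*-6)=-286, (-37*-38 - 13*8)=1302; twice the area = |1634| = 1634; area = 817; answer 817
Stage 2: U1 = 817; threaded value p + q = 818; d = -6; f(3) = 2*(18) - 2*(-10) - 2*(-6) = 68; iterating: f(3)=68, f(4)=120, f(5)=68, f(6)=-240, f(7)=-856, f(8)=-1368, f(9)=-544, f(10)=3360; answer 3360
Stage 3: U2 = 3360; m = -18; 1*(-18)^3 - 2*(-18)^2 + 4*(-18)^1 + 1 = (-5832) + (-648) + (-72) + (1) = -6551; answer -6551

-6551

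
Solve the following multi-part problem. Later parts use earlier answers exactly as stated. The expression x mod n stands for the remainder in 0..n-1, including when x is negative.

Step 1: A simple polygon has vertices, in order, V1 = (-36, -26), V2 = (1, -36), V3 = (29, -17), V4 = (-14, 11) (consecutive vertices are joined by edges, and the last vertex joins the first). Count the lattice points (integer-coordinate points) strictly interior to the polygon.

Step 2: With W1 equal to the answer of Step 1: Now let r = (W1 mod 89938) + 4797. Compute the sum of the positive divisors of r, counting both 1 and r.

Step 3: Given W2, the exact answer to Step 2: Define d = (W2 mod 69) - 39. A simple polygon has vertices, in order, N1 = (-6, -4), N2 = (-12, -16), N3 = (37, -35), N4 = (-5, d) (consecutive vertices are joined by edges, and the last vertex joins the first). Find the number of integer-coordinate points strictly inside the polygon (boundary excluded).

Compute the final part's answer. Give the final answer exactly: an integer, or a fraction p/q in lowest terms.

Step 1: cross terms: (-36*-36 - 1*-26)=1322, (1*-17 - 29*-36)=1027, (29*11 - -14*-17)=81, (-14*-26 - -36*11)=760; twice the area = |3190| = 3190; area = 1595; boundary points = 1 + 1 + 1 + 1 = 4; strictly interior points = area - boundary/2 + 1 = 1594; answer 1594
Step 2: W1 = 1594; r = 6391; 6391 = 7 * 11 * 83; sigma = (1 + 7) * (1 + 11) * (1 + 83) = 8 * 12 * 84 = 8064; answer 8064
Step 3: W2 = 8064; d = 21; cross terms: (-6*-16 - -12*-4)=48, (-12*-35 - 37*-16)=1012, (37*21 - -5*-35)=602, (-5*-4 - -6*21)=146; twice the area = |1808| = 1808; area = 904; boundary points = 6 + 1 + 14 + 1 = 22; strictly interior points = area - boundary/2 + 1 = 894; answer 894

894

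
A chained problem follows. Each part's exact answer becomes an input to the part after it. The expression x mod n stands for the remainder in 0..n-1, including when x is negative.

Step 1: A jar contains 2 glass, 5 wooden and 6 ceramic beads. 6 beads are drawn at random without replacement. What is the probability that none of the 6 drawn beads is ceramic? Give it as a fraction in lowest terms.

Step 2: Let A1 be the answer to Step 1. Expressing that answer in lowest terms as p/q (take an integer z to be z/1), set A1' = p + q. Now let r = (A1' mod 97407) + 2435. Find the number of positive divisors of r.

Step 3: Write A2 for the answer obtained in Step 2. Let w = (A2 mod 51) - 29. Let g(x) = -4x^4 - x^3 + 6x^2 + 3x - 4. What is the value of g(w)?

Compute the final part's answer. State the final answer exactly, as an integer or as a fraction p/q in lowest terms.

-292

Step 1: total draws C(13,6) = 1716; favorable C(7,6) = 7; P = 7/1716; answer 7/1716
Step 2: A1 = 7/1716; threaded value p + q = 1723; r = 4158; 4158 = 2 * 3^3 * 7 * 11; number of divisors = (1+1) * (3+1) * (1+1) * (1+1) = 32; answer 32
Step 3: A2 = 32; w = 3; -4*(3)^4 - 1*(3)^3 + 6*(3)^2 + 3*(3)^1 - 4 = (-324) + (-27) + (54) + (9) + (-4) = -292; answer -292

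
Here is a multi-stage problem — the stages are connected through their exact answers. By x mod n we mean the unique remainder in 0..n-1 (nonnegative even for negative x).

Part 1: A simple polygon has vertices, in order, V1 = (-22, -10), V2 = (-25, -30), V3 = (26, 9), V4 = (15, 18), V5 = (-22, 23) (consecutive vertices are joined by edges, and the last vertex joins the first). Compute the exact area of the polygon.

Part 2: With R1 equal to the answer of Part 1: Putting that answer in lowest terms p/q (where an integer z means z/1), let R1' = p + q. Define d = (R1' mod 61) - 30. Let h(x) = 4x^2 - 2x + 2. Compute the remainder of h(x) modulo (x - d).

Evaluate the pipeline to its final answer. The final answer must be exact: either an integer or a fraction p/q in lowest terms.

274

Part 1: cross terms: (-22*-30 - -25*-10)=410, (-25*9 - 26*-30)=555, (26*18 - 15*9)=333, (15*23 - -22*18)=741, (-22*-10 - -22*23)=726; twice the area = |2765| = 2765; area = 2765/2; answer 2765/2
Part 2: R1 = 2765/2; threaded value p + q = 2767; d = -8; remainder = value at the root: 4*(-8)^2 - 2*(-8)^1 + 2 = (256) + (16) + (2) = 274; answer 274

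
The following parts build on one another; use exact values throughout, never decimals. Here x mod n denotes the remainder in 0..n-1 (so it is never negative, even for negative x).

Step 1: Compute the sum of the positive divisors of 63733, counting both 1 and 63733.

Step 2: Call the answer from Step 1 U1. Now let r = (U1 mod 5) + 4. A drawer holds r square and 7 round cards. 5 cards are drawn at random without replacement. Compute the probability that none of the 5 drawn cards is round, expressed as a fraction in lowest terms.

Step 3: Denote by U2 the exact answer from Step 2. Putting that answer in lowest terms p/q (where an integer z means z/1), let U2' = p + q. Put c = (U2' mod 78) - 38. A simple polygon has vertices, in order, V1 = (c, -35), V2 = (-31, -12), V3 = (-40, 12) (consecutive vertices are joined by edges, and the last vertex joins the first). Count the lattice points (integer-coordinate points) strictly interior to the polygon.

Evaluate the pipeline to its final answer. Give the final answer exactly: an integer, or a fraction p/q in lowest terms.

Step 1: 63733 = 17 * 23 * 163; sigma = (1 + 17) * (1 + 23) * (1 + 163) = 18 * 24 * 164 = 70848; answer 70848
Step 2: U1 = 70848; r = 7; total draws C(14,5) = 2002; favorable C(7,5) = 21; P = 3/286; answer 3/286
Step 3: U2 = 3/286; threaded value p + q = 289; c = 17; cross terms: (17*-12 - -31*-35)=-1289, (-31*12 - -40*-12)=-852, (-40*-35 - 17*12)=1196; twice the area = |-945| = 945; area = 945/2; boundary points = 1 + 3 + 1 = 5; strictly interior points = area - boundary/2 + 1 = 471; answer 471

471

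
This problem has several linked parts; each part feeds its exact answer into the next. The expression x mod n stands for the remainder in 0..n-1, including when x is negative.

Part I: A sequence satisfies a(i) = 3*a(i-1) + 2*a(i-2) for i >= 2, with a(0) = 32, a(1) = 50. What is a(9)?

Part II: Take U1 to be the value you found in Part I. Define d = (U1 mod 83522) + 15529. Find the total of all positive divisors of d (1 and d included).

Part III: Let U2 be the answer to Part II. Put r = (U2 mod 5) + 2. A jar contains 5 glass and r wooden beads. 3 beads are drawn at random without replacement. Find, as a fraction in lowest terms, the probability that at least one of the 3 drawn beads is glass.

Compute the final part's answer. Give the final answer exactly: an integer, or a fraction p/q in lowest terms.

55/56

Part I: a(2) = 3*(50) + 2*(32) = 214; iterating: a(2)=214, a(3)=742, a(4)=2654, a(5)=9446, a(6)=33646, a(7)=119830, a(8)=426782, a(9)=1520006; answer 1520006
Part II: U1 = 1520006; d = 32139; 32139 = 3^2 * 3571; sigma = (1 + 3 + 9) * (1 + 3571) = 13 * 3572 = 46436; answer 46436
Part III: U2 = 46436; r = 3; total draws C(8,3) = 56; complement C(3,3) = 1; favorable 56 - 1 = 55; P = 55/56; answer 55/56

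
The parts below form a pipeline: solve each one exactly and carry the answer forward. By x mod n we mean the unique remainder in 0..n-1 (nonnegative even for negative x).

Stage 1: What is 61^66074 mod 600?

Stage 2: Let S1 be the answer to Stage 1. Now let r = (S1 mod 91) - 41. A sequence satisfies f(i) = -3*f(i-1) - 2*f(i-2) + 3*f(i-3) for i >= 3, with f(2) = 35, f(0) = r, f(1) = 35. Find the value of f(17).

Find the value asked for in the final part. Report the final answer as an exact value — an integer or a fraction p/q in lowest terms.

-6834529

Stage 1: squarings mod 600: 61^1=61, 61^2=121, 61^4=241, 61^8=481, 61^16=361, 61^32=121, 61^64=241, 61^128=481, 61^256=361, 61^512=121, 61^1024=241, 61^2048=481, 61^4096=361, 61^8192=121, 61^16384=241, 61^32768=481, 61^65536=361; 61^66074 = 61^2 * 61^8 * 61^16 * 61^512 * 61^65536 = 241 (mod 600); answer 241
Stage 2: S1 = 241; r = 18; f(3) = -3*(35) - 2*(35) + 3*(18) = -121; iterating: f(3)=-121, f(4)=398, f(5)=-847, f(6)=1382, f(7)=-1258, f(8)=-1531, f(9)=11255, f(10)=-34477, f(11)=76328, f(12)=-126265, f(13)=122708, f(14)=113390, f(15)=-964381, f(16)=3034487, f(17)=-6834529; answer -6834529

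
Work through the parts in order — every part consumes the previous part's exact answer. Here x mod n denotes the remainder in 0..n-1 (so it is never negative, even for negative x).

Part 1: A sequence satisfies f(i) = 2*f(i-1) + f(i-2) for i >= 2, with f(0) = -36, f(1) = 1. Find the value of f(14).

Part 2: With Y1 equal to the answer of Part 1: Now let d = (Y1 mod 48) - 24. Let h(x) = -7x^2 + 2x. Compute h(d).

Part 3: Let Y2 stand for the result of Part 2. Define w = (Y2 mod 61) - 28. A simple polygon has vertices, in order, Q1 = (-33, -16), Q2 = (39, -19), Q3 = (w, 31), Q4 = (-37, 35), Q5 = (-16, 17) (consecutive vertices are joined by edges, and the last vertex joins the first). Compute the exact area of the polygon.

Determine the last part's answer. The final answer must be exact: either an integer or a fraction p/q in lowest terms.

Part 1: f(2) = 2*(1) + 1*(-36) = -34; iterating: f(2)=-34, f(3)=-67, f(4)=-168, f(5)=-403, f(6)=-974, f(7)=-2351, f(8)=-5676, f(9)=-13703, f(10)=-33082, f(11)=-79867, f(12)=-192816, f(13)=-465499, f(14)=-1123814; answer -1123814
Part 2: Y1 = -1123814; d = -14; -7*(-14)^2 + 2*(-14)^1 = (-1372) + (-28) = -1400; answer -1400
Part 3: Y2 = -1400; w = -25; cross terms: (-33*-19 - 39*-16)=1251, (39*31 - -25*-19)=734, (-25*35 - -37*31)=272, (-37*17 - -16*35)=-69, (-16*-16 - -33*17)=817; twice the area = |3005| = 3005; area = 3005/2; answer 3005/2

3005/2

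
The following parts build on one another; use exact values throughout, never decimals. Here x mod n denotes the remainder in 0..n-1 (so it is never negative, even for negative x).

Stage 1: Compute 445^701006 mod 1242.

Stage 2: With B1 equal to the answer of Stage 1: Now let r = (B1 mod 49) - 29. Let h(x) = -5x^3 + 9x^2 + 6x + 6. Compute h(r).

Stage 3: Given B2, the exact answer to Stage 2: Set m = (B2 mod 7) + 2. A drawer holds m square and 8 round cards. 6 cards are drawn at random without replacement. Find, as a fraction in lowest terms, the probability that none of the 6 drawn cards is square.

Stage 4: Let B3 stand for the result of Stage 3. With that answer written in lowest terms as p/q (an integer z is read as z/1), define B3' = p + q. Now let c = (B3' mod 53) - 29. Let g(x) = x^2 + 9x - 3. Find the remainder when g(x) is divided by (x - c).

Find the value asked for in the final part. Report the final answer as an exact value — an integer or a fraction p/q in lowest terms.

33

Stage 1: squarings mod 1242: 445^1=445, 445^2=547, 445^4=1129, 445^8=349, 445^16=85, 445^32=1015, 445^64=607, 445^128=817, 445^256=535, 445^512=565, 445^1024=31, 445^2048=961, 445^4096=715, 445^8192=763, 445^16384=913, 445^32768=187, 445^65536=193, 445^131072=1231, 445^262144=121, 445^524288=979; 445^701006 = 445^2 * 445^4 * 445^8 * 445^64 * 445^512 * 445^4096 * 445^8192 * 445^32768 * 445^131072 * 445^524288 = 745 (mod 1242); answer 745
Stage 2: B1 = 745; r = -19; -5*(-19)^3 + 9*(-19)^2 + 6*(-19)^1 + 6 = (34295) + (3249) + (-114) + (6) = 37436; answer 37436
Stage 3: B2 = 37436; m = 2; total draws C(10,6) = 210; favorable C(8,6) = 28; P = 2/15; answer 2/15
Stage 4: B3 = 2/15; threaded value p + q = 17; c = -12; remainder = value at the root: 1*(-12)^2 + 9*(-12)^1 - 3 = (144) + (-108) + (-3) = 33; answer 33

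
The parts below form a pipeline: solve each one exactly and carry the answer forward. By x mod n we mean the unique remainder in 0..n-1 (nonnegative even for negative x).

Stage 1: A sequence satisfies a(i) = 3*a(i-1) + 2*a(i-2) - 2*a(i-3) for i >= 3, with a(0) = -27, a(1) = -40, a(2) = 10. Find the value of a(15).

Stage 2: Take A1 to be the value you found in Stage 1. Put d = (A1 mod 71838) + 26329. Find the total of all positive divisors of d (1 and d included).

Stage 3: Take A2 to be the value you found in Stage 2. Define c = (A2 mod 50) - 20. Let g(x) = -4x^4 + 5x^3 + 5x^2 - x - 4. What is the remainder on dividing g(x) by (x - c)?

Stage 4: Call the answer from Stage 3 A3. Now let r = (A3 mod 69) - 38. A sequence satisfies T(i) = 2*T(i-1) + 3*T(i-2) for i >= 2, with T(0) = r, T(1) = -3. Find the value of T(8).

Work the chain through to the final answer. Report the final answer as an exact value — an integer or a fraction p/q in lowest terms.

29541

Stage 1: a(3) = 3*(10) + 2*(-40) - 2*(-27) = 4; iterating: a(3)=4, a(4)=112, a(5)=324, a(6)=1188, a(7)=3988, a(8)=13692, a(9)=46676, a(10)=159436, a(11)=544276, a(12)=1858348, a(13)=6344724, a(14)=21662316, a(15)=73959700; answer 73959700
Stage 2: A1 = 73959700; d = 64727; 64727 = 13^2 * 383; sigma = (1 + 13 + 169) * (1 + 383) = 183 * 384 = 70272; answer 70272
Stage 3: A2 = 70272; c = 2; remainder = value at the root: -4*(2)^4 + 5*(2)^3 + 5*(2)^2 - 1*(2)^1 - 4 = (-64) + (40) + (20) + (-2) + (-4) = -10; answer -10
Stage 4: A3 = -10; r = 21; T(2) = 2*(-3) + 3*(21) = 57; iterating: T(2)=57, T(3)=105, T(4)=381, T(5)=1077, T(6)=3297, T(7)=9825, T(8)=29541; answer 29541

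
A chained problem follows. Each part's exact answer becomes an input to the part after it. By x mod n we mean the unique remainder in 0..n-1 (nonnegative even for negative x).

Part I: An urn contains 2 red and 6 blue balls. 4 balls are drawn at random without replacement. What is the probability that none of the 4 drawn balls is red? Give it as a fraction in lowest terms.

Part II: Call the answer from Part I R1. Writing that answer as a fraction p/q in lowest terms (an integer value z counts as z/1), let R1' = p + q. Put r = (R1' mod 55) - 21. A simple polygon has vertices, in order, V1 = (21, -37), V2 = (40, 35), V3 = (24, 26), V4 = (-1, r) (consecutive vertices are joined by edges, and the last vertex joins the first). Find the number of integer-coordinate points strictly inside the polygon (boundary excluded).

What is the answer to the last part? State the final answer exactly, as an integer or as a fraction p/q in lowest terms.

Part I: total draws C(8,4) = 70; favorable C(6,4) = 15; P = 3/14; answer 3/14
Part II: R1 = 3/14; threaded value p + q = 17; r = -4; cross terms: (21*35 - 40*-37)=2215, (40*26 - 24*35)=200, (24*-4 - -1*26)=-70, (-1*-37 - 21*-4)=121; twice the area = |2466| = 2466; area = 1233; boundary points = 1 + 1 + 5 + 11 = 18; strictly interior points = area - boundary/2 + 1 = 1225; answer 1225

1225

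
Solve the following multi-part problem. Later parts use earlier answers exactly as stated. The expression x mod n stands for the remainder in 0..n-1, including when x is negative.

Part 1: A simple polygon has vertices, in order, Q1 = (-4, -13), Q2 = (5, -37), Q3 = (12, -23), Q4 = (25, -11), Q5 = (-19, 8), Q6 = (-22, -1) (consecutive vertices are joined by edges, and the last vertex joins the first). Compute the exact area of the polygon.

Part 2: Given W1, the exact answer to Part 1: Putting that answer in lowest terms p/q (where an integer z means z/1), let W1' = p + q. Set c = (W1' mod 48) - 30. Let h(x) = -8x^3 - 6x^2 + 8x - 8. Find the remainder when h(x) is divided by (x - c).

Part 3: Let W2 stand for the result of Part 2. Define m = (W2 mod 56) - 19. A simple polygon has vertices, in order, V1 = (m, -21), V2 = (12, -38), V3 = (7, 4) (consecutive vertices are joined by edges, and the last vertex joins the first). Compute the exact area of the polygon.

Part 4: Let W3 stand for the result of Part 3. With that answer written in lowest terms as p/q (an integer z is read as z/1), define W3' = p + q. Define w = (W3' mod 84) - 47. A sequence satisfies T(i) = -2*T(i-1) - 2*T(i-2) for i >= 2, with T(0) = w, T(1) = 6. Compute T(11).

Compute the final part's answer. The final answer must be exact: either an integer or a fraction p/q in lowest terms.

Part 1: cross terms: (-4*-37 - 5*-13)=213, (5*-23 - 12*-37)=329, (12*-11 - 25*-23)=443, (25*8 - -19*-11)=-9, (-19*-1 - -22*8)=195, (-22*-13 - -4*-1)=282; twice the area = |1453| = 1453; area = 1453/2; answer 1453/2
Part 2: W1 = 1453/2; threaded value p + q = 1455; c = -15; remainder = value at the root: -8*(-15)^3 - 6*(-15)^2 + 8*(-15)^1 - 8 = (27000) + (-1350) + (-120) + (-8) = 25522; answer 25522
Part 3: W2 = 25522; m = 23; cross terms: (23*-38 - 12*-21)=-622, (12*4 - 7*-38)=314, (7*-21 - 23*4)=-239; twice the area = |-547| = 547; area = 547/2; answer 547/2
Part 4: W3 = 547/2; threaded value p + q = 549; w = -2; T(2) = -2*(6) - 2*(-2) = -8; iterating: T(2)=-8, T(3)=4, T(4)=8, T(5)=-24, T(6)=32, T(7)=-16, T(8)=-32, T(9)=96, T(10)=-128, T(11)=64; answer 64

64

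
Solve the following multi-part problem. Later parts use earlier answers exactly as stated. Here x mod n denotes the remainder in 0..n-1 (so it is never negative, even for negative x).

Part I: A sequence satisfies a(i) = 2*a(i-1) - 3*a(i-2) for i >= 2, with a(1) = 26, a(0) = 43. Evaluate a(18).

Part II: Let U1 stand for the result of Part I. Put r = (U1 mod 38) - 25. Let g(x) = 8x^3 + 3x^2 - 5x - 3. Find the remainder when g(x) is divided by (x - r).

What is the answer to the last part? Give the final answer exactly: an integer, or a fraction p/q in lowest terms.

-62703

Part I: a(2) = 2*(26) - 3*(43) = -77; iterating: a(2)=-77, a(3)=-232, a(4)=-233, a(5)=230, a(6)=1159, a(7)=1628, a(8)=-221, a(9)=-5326, a(10)=-9989, a(11)=-4000, a(12)=21967, a(13)=55934, a(14)=45967, a(15)=-75868, a(16)=-289637, a(17)=-351670, a(18)=165571; answer 165571
Part II: U1 = 165571; r = -20; remainder = value at the root: 8*(-20)^3 + 3*(-20)^2 - 5*(-20)^1 - 3 = (-64000) + (1200) + (100) + (-3) = -62703; answer -62703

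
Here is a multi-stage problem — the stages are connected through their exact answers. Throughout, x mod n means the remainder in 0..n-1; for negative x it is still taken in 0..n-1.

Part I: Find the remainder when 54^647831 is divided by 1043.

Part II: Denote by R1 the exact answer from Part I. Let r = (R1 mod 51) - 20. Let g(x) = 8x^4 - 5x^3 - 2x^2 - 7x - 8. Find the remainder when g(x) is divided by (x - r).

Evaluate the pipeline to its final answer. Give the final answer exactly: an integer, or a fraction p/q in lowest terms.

809866

Part I: squarings mod 1043: 54^1=54, 54^2=830, 54^4=520, 54^8=263, 54^16=331, 54^32=46, 54^64=30, 54^128=900, 54^256=632, 54^512=998, 54^1024=982, 54^2048=592, 54^4096=16, 54^8192=256, 54^16384=870, 54^32768=725, 54^65536=996, 54^131072=123, 54^262144=527, 54^524288=291; 54^647831 = 54^1 * 54^2 * 54^4 * 54^16 * 54^128 * 54^512 * 54^8192 * 54^16384 * 54^32768 * 54^65536 * 54^524288 = 752 (mod 1043); answer 752
Part II: R1 = 752; r = 18; remainder = value at the root: 8*(18)^4 - 5*(18)^3 - 2*(18)^2 - 7*(18)^1 - 8 = (839808) + (-29160) + (-648) + (-126) + (-8) = 809866; answer 809866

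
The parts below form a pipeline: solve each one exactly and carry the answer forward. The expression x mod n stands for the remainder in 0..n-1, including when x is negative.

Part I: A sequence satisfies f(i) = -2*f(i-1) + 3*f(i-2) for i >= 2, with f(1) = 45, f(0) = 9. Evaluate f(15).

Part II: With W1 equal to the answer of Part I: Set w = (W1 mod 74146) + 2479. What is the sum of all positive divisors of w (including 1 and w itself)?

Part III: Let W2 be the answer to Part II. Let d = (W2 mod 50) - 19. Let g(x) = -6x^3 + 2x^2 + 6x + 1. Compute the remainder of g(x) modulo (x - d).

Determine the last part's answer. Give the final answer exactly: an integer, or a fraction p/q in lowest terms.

8163

Part I: f(2) = -2*(45) + 3*(9) = -63; iterating: f(2)=-63, f(3)=261, f(4)=-711, f(5)=2205, f(6)=-6543, f(7)=19701, f(8)=-59031, f(9)=177165, f(10)=-531423, f(11)=1594341, f(12)=-4782951, f(13)=14348925, f(14)=-43046703, f(15)=129140181; answer 129140181
Part II: W1 = 129140181; w = 54474; 54474 = 2 * 3 * 7 * 1297; sigma = (1 + 2) * (1 + 3) * (1 + 7) * (1 + 1297) = 3 * 4 * 8 * 1298 = 124608; answer 124608
Part III: W2 = 124608; d = -11; remainder = value at the root: -6*(-11)^3 + 2*(-11)^2 + 6*(-11)^1 + 1 = (7986) + (242) + (-66) + (1) = 8163; answer 8163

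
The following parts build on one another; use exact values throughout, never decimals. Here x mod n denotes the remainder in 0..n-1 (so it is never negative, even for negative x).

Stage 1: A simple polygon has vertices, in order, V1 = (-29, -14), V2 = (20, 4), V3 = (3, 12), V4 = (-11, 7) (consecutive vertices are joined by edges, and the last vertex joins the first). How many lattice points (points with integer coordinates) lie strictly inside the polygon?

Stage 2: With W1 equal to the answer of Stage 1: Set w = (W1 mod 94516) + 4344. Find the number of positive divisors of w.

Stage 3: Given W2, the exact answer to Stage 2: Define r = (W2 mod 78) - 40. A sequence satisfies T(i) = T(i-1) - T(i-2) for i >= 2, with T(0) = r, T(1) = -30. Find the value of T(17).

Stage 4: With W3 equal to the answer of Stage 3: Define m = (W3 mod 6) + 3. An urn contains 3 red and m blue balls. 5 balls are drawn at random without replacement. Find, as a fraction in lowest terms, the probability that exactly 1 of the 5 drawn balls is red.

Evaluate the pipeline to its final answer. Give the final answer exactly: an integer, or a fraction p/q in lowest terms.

5/12

Stage 1: cross terms: (-29*4 - 20*-14)=164, (20*12 - 3*4)=228, (3*7 - -11*12)=153, (-11*-14 - -29*7)=357; twice the area = |902| = 902; area = 451; boundary points = 1 + 1 + 1 + 3 = 6; strictly interior points = area - boundary/2 + 1 = 449; answer 449
Stage 2: W1 = 449; w = 4793; 4793 is prime, so its only divisors are 1 and 4793; count = 2; answer 2
Stage 3: W2 = 2; r = -38; T(2) = 1*(-30) - 1*(-38) = 8; iterating: T(2)=8, T(3)=38, T(4)=30, T(5)=-8, T(6)=-38, T(7)=-30, T(8)=8, T(9)=38, T(10)=30, T(11)=-8, T(12)=-38, T(13)=-30, T(14)=8, T(15)=38, T(16)=30, T(17)=-8; answer -8
Stage 4: W3 = -8; m = 7; total draws C(10,5) = 252; favorable C(3,1)*C(7,4) = 105; P = 5/12; answer 5/12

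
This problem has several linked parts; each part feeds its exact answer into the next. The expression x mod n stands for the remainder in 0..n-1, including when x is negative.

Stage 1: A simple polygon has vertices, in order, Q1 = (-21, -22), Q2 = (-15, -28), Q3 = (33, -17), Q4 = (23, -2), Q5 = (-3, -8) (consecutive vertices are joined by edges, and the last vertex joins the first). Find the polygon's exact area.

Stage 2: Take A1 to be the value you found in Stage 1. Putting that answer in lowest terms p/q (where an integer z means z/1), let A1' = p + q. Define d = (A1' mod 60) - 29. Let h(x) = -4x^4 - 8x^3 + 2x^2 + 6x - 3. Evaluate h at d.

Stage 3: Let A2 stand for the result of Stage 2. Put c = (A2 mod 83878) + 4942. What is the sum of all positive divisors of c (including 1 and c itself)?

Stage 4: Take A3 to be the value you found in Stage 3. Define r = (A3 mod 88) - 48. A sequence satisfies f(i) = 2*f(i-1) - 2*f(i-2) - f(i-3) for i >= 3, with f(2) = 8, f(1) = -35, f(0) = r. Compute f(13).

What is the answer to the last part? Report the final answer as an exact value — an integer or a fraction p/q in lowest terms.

15101

Stage 1: cross terms: (-21*-28 - -15*-22)=258, (-15*-17 - 33*-28)=1179, (33*-2 - 23*-17)=325, (23*-8 - -3*-2)=-190, (-3*-22 - -21*-8)=-102; twice the area = |1470| = 1470; area = 735; answer 735
Stage 2: A1 = 735; threaded value p + q = 736; d = -13; -4*(-13)^4 - 8*(-13)^3 + 2*(-13)^2 + 6*(-13)^1 - 3 = (-114244) + (17576) + (338) + (-78) + (-3) = -96411; answer -96411
Stage 3: A2 = -96411; c = 76287; 76287 = 3 * 59 * 431; sigma = (1 + 3) * (1 + 59) * (1 + 431) = 4 * 60 * 432 = 103680; answer 103680
Stage 4: A3 = 103680; r = -32; f(3) = 2*(8) - 2*(-35) - 1*(-32) = 118; iterating: f(3)=118, f(4)=255, f(5)=266, f(6)=-96, f(7)=-979, f(8)=-2032, f(9)=-2010, f(10)=1023, f(11)=8098, f(12)=16160, f(13)=15101; answer 15101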